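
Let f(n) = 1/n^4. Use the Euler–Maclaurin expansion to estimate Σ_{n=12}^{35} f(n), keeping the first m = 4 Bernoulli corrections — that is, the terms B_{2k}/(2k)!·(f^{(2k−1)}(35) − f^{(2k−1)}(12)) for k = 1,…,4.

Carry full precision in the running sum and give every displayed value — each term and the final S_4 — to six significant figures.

S_4 ≈ 0.000210901

Integral: ∫_12^35 1/x^4 dx = 0.000185127.
Endpoint term: (f(12) + f(35))/2 = (4.82253e-05 + 6.66389e-07)/2 = 2.44458e-05.
Integral + boundary = 0.000209573.
Order-1 term: 1/12 · (-7.61587e-08 − (-1.60751e-05)) = 1.33325e-06.
Running total after k=1: 0.000210906.
Order-2 term: −1/720 · (-1.86511e-09 − (-3.34898e-06)) = -4.64877e-09.
Running total after k=2: 0.000210901.
Order-3 term: 1/30240 · (-8.52623e-11 − (-1.30238e-06)) = 4.30653e-11.
Running total after k=3: 0.000210901.
Order-4 term: −1/1209600 · (-6.26417e-12 − (-8.13988e-07)) = -6.72935e-13.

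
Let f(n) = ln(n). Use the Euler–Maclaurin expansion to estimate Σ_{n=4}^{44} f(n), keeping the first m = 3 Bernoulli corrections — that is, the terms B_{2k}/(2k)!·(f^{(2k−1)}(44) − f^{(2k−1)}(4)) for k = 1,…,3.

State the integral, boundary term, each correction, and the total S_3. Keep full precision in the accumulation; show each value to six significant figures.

S_3 ≈ 123.526

Integral: ∫_4^44 ln(x) dx = 120.959.
Endpoint term: (f(4) + f(44))/2 = (1.38629 + 3.78419)/2 = 2.58524.
So far: 123.544.
k=1: B_{2}/(2)! × [f^{(1)}(44) − f^{(1)}(4)] = 1/12 × (0.0227273 − 0.250000) = -0.0189394.
Partial sum through k=1: 123.525.
k=2: B_{4}/(4)! × [f^{(3)}(44) − f^{(3)}(4)] = −1/720 × (2.34786e-05 − 0.0312500) = 4.33702e-05.
Partial sum through k=2: 123.526.
k=3: B_{6}/(6)! × [f^{(5)}(44) − f^{(5)}(4)] = 1/30240 × (1.45528e-07 − 0.0234375) = -7.75045e-07.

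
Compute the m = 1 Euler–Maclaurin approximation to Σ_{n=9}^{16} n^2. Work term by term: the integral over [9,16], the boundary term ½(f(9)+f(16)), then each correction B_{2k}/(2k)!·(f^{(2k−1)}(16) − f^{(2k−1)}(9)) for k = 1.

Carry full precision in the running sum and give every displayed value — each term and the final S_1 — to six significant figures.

S_1 ≈ 1292.00

Integral: ∫_9^16 x^2 dx = 1122.33.
Boundary: ½(f(9) + f(16)) = ½(81.0000 + 256.000) = 168.500.
Integral + boundary = 1290.83.
Correction k=1: B_{2}/2! · (f^{(1)}(16) − f^{(1)}(9)) = 1/12 · (32.0000 − 18.0000) = 1.16667.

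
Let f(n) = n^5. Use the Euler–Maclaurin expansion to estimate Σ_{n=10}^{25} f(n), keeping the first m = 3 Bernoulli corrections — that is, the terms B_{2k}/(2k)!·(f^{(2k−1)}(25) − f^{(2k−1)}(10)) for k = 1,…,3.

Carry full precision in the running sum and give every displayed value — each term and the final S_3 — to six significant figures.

The integral term ∫_10^25 x^5 dx = 4.05234e+07.
½[f(10) + f(25)] = ½[100000 + 9.76562e+06] = 4.93281e+06.
Running total after boundary: 4.54562e+07.
k=1: B_{2}/(2)! × [f^{(1)}(25) − f^{(1)}(10)] = 1/12 × (1.95312e+06 − 50000.0) = 158594.
Partial sum through k=1: 4.56148e+07.
k=2: B_{4}/(4)! × [f^{(3)}(25) − f^{(3)}(10)] = −1/720 × (37500.0 − 6000.00) = -43.7500.
Partial sum through k=2: 4.56148e+07.
k=3: B_{6}/(6)! × [f^{(5)}(25) − f^{(5)}(10)] = 1/30240 × (120.000 − 120.000) = 0.00000.

S_3 ≈ 4.56148e+07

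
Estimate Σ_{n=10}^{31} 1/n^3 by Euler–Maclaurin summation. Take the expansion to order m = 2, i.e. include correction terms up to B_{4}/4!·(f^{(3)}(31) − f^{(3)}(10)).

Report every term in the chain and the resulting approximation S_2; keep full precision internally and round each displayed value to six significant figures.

S_2 ≈ 0.00502114

∫_10^31 1/x^3 dx evaluates to 0.00447971.
Boundary: ½(f(10) + f(31)) = ½(0.00100000 + 3.35672e-05) = 0.000516784.
Running total after boundary: 0.00499649.
Order-1 term: 1/12 · (-3.24844e-06 − (-0.000300000)) = 2.47293e-05.
Partial sum through k=1: 0.00502122.
Order-2 term: −1/720 · (-6.76054e-08 − (-6.00000e-05)) = -8.32394e-08.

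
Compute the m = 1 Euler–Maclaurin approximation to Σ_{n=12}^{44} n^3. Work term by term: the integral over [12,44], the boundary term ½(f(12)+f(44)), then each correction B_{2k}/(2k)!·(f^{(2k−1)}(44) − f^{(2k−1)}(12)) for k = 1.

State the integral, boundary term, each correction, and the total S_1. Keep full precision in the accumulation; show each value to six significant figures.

The integral term ∫_12^44 x^3 dx = 931840.
½[f(12) + f(44)] = ½[1728.00 + 85184.0] = 43456.0.
Running total after boundary: 975296.
Correction k=1: B_{2}/2! · (f^{(1)}(44) − f^{(1)}(12)) = 1/12 · (5808.00 − 432.000) = 448.000.

S_1 ≈ 975744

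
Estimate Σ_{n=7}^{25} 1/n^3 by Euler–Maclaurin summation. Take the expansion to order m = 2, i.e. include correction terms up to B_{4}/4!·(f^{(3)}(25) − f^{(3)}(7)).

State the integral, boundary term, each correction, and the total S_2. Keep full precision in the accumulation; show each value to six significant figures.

The integral term ∫_7^25 1/x^3 dx = 0.00940408.
Endpoint term: (f(7) + f(25))/2 = (0.00291545 + 6.40000e-05)/2 = 0.00148973.
Running total after boundary: 0.0108938.
Correction k=1: B_{2}/2! · (f^{(1)}(25) − f^{(1)}(7)) = 1/12 · (-7.68000e-06 − (-0.00124948)) = 0.000103483.
Running total after k=1: 0.0109973.
Correction k=2: B_{4}/4! · (f^{(3)}(25) − f^{(3)}(7)) = −1/720 · (-2.45760e-07 − (-0.000509992)) = -7.07980e-07.

S_2 ≈ 0.0109966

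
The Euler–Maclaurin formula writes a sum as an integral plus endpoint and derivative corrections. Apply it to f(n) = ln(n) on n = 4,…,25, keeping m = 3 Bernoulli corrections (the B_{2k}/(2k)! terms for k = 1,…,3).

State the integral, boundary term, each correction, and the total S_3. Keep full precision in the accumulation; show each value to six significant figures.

∫_4^25 ln(x) dx evaluates to 53.9267.
Endpoint term: (f(4) + f(25))/2 = (1.38629 + 3.21888)/2 = 2.30259.
Integral + boundary = 56.2293.
Order-1 term: 1/12 · (0.0400000 − 0.250000) = -0.0175000.
Partial sum through k=1: 56.2118.
Order-2 term: −1/720 · (0.000128000 − 0.0312500) = 4.32250e-05.
Partial sum through k=2: 56.2118.
Order-3 term: 1/30240 · (2.45760e-06 − 0.0234375) = -7.74968e-07.

S_3 ≈ 56.2118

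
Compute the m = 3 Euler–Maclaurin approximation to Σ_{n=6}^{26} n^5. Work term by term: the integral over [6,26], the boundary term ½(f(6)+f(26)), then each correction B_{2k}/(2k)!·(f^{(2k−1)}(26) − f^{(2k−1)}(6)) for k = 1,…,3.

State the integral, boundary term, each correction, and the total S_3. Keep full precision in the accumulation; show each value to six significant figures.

S_3 ≈ 5.76126e+07

Integral: ∫_6^26 x^5 dx = 5.14782e+07.
½[f(6) + f(26)] = ½[7776.00 + 1.18814e+07] = 5.94458e+06.
Integral + boundary = 5.74228e+07.
k=1: B_{2}/(2)! × [f^{(1)}(26) − f^{(1)}(6)] = 1/12 × (2.28488e+06 − 6480.00) = 189867.
Running total after k=1: 5.76126e+07.
k=2: B_{4}/(4)! × [f^{(3)}(26) − f^{(3)}(6)] = −1/720 × (40560.0 − 2160.00) = -53.3333.
Running total after k=2: 5.76126e+07.
k=3: B_{6}/(6)! × [f^{(5)}(26) − f^{(5)}(6)] = 1/30240 × (120.000 − 120.000) = 0.00000.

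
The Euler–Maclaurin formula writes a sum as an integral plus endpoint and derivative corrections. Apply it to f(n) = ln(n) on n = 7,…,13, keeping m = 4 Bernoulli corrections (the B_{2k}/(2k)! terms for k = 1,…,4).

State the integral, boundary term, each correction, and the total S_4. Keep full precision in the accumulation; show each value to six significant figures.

∫_7^13 ln(x) dx evaluates to 13.7230.
½[f(7) + f(13)] = ½[1.94591 + 2.56495] = 2.25543.
So far: 15.9784.
k=1: B_{2}/(2)! × [f^{(1)}(13) − f^{(1)}(7)] = 1/12 × (0.0769231 − 0.142857) = -0.00549451.
Partial sum through k=1: 15.9729.
k=2: B_{4}/(4)! × [f^{(3)}(13) − f^{(3)}(7)] = −1/720 × (0.000910332 − 0.00583090) = 6.83413e-06.
Partial sum through k=2: 15.9729.
k=3: B_{6}/(6)! × [f^{(5)}(13) − f^{(5)}(7)] = 1/30240 × (6.46390e-05 − 0.00142798) = -4.50839e-08.
Partial sum through k=3: 15.9729.
k=4: B_{8}/(8)! × [f^{(7)}(13) − f^{(7)}(7)] = −1/1209600 × (1.14744e-05 − 0.000874271) = 7.13291e-10.

S_4 ≈ 15.9729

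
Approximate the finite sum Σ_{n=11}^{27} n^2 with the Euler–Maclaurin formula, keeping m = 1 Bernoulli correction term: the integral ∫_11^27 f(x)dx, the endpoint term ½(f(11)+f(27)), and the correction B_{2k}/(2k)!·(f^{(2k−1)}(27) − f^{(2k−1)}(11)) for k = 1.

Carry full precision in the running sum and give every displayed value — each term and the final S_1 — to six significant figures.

S_1 ≈ 6545.00

Integral: ∫_11^27 x^2 dx = 6117.33.
½[f(11) + f(27)] = ½[121.000 + 729.000] = 425.000.
Running total after boundary: 6542.33.
k=1: B_{2}/(2)! × [f^{(1)}(27) − f^{(1)}(11)] = 1/12 × (54.0000 − 22.0000) = 2.66667.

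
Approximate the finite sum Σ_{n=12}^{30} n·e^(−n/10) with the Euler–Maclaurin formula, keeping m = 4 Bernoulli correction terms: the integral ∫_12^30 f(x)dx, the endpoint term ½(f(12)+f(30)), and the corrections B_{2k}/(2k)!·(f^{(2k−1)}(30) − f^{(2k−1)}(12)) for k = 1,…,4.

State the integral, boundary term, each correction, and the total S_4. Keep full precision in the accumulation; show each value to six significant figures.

∫_12^30 x·e^(−x/10) dx evaluates to 46.3479.
Endpoint term: (f(12) + f(30))/2 = (3.61433 + 1.49361)/2 = 2.55397.
So far: 48.9019.
Correction k=1: B_{2}/2! · (f^{(1)}(30) − f^{(1)}(12)) = 1/12 · (-0.0995741 − (-0.0602388)) = -0.00327794.
Partial sum through k=1: 48.8986.
Correction k=2: B_{4}/4! · (f^{(3)}(30) − f^{(3)}(12)) = −1/720 · (0.00000 − 0.00542150) = 7.52986e-06.
Partial sum through k=2: 48.8986.
Correction k=3: B_{6}/6! · (f^{(5)}(30) − f^{(5)}(12)) = 1/30240 · (9.95741e-06 − 0.000114454) = -3.45557e-09.
Partial sum through k=3: 48.8986.
Correction k=4: B_{8}/8! · (f^{(7)}(30) − f^{(7)}(12)) = −1/1209600 · (1.99148e-07 − 1.74693e-06) = 1.27958e-12.

S_4 ≈ 48.8986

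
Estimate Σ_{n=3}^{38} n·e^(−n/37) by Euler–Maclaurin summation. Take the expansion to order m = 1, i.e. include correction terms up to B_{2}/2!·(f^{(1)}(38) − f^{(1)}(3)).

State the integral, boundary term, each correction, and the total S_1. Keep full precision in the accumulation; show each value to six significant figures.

∫_3^38 x·e^(−x/37) dx evaluates to 371.092.
½[f(3) + f(38)] = ½[2.76636 + 13.6067] = 8.18651.
So far: 379.279.
Order-1 term: 1/12 · (-0.00967757 − 0.847353) = -0.0714192.

S_1 ≈ 379.207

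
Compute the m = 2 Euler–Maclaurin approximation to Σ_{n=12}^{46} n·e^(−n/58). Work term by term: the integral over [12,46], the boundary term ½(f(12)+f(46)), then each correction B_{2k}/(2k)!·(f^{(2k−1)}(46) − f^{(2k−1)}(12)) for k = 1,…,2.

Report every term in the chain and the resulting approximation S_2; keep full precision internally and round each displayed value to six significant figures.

S_2 ≈ 587.331

∫_12^46 x·e^(−x/58) dx evaluates to 572.092.
Endpoint term: (f(12) + f(46))/2 = (9.75725 + 20.8122)/2 = 15.2847.
So far: 587.377.
Order-1 term: 1/12 · (0.0936080 − 0.644875) = -0.0459390.
After k=1: 587.331.
Order-2 term: −1/720 · (0.000296815 − 0.000675114) = 5.25415e-07.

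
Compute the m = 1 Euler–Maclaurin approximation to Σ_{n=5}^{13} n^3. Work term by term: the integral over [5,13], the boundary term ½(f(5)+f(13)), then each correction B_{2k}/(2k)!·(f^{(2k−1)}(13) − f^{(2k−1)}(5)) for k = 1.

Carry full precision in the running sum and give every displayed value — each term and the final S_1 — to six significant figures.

∫_5^13 x^3 dx evaluates to 6984.00.
½[f(5) + f(13)] = ½[125.000 + 2197.00] = 1161.00.
So far: 8145.00.
Correction k=1: B_{2}/2! · (f^{(1)}(13) − f^{(1)}(5)) = 1/12 · (507.000 − 75.0000) = 36.0000.

S_1 ≈ 8181.00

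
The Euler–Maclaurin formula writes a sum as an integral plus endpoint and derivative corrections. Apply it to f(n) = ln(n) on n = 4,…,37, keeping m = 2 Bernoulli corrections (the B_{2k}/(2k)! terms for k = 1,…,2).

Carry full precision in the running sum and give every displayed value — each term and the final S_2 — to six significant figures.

Integral: ∫_4^37 ln(x) dx = 95.0588.
Boundary: ½(f(4) + f(37)) = ½(1.38629 + 3.61092) = 2.49861.
So far: 97.5574.
k=1: B_{2}/(2)! × [f^{(1)}(37) − f^{(1)}(4)] = 1/12 × (0.0270270 − 0.250000) = -0.0185811.
Partial sum through k=1: 97.5388.
k=2: B_{4}/(4)! × [f^{(3)}(37) − f^{(3)}(4)] = −1/720 × (3.94843e-05 − 0.0312500) = 4.33479e-05.

S_2 ≈ 97.5389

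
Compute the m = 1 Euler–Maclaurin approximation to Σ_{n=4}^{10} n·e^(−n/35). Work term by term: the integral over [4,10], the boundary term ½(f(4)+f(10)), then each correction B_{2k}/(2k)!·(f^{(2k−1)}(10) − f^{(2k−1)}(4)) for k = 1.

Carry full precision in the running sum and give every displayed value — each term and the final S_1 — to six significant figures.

S_1 ≈ 39.5277

∫_4^10 x·e^(−x/35) dx evaluates to 34.0074.
Boundary: ½(f(4) + f(10)) = ½(3.56801 + 7.51477) = 5.54139.
So far: 39.5488.
Order-1 term: 1/12 · (0.536769 − 0.790060) = -0.0211075.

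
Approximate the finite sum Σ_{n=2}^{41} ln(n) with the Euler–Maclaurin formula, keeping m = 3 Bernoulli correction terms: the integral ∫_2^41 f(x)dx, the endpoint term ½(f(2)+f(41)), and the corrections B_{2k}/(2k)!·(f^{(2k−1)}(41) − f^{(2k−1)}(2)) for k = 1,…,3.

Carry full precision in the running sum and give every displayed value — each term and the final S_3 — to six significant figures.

S_3 ≈ 114.034

The integral term ∫_2^41 ln(x) dx = 111.870.
Endpoint term: (f(2) + f(41))/2 = (0.693147 + 3.71357)/2 = 2.20336.
So far: 114.074.
Correction k=1: B_{2}/2! · (f^{(1)}(41) − f^{(1)}(2)) = 1/12 · (0.0243902 − 0.500000) = -0.0396341.
Running total after k=1: 114.034.
Correction k=2: B_{4}/4! · (f^{(3)}(41) − f^{(3)}(2)) = −1/720 · (2.90187e-05 − 0.250000) = 0.000347182.
Running total after k=2: 114.034.
Correction k=3: B_{6}/6! · (f^{(5)}(41) − f^{(5)}(2)) = 1/30240 · (2.07153e-07 − 0.750000) = -2.48016e-05.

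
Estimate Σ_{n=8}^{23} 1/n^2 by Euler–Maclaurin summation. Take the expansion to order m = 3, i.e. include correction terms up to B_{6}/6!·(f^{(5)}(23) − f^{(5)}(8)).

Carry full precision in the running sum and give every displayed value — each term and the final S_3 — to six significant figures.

S_3 ≈ 0.0905902

The integral term ∫_8^23 1/x^2 dx = 0.0815217.
Boundary: ½(f(8) + f(23)) = ½(0.0156250 + 0.00189036) = 0.00875768.
So far: 0.0902794.
Order-1 term: 1/12 · (-0.000164379 − (-0.00390625)) = 0.000311823.
Running total after k=1: 0.0905912.
Order-2 term: −1/720 · (-3.72883e-06 − (-0.000732422)) = -1.01207e-06.
Running total after k=2: 0.0905902.
Order-3 term: 1/30240 · (-2.11465e-07 − (-0.000343323)) = 1.13463e-08.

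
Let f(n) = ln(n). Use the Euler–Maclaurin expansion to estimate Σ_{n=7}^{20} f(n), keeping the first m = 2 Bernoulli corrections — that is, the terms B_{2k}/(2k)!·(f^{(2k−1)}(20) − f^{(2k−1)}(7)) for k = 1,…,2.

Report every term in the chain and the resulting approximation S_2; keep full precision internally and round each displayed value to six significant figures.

S_2 ≈ 35.7564

Integral: ∫_7^20 ln(x) dx = 33.2933.
Endpoint term: (f(7) + f(20))/2 = (1.94591 + 2.99573)/2 = 2.47082.
Integral + boundary = 35.7641.
Correction k=1: B_{2}/2! · (f^{(1)}(20) − f^{(1)}(7)) = 1/12 · (0.0500000 − 0.142857) = -0.00773810.
Running total after k=1: 35.7564.
Correction k=2: B_{4}/4! · (f^{(3)}(20) − f^{(3)}(7)) = −1/720 · (0.000250000 − 0.00583090) = 7.75126e-06.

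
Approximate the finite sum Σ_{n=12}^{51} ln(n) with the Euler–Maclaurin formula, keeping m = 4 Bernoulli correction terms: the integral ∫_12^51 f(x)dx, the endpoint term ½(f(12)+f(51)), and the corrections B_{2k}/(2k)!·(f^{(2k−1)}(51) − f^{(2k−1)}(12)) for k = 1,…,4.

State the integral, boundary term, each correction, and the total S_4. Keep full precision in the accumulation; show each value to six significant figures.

The integral term ∫_12^51 ln(x) dx = 131.704.
Boundary: ½(f(12) + f(51)) = ½(2.48491 + 3.93183) = 3.20837.
Integral + boundary = 134.913.
k=1: B_{2}/(2)! × [f^{(1)}(51) − f^{(1)}(12)] = 1/12 × (0.0196078 − 0.0833333) = -0.00531046.
Running total after k=1: 134.907.
k=2: B_{4}/(4)! × [f^{(3)}(51) − f^{(3)}(12)] = −1/720 × (1.50772e-05 − 0.00115741) = 1.58657e-06.
Running total after k=2: 134.907.
k=3: B_{6}/(6)! × [f^{(5)}(51) − f^{(5)}(12)] = 1/30240 × (6.95601e-08 − 9.64506e-05) = -3.18720e-09.
Running total after k=3: 134.907.
k=4: B_{8}/(8)! × [f^{(7)}(51) − f^{(7)}(12)] = −1/1209600 × (8.02308e-10 − 2.00939e-05) = 1.66113e-11.

S_4 ≈ 134.907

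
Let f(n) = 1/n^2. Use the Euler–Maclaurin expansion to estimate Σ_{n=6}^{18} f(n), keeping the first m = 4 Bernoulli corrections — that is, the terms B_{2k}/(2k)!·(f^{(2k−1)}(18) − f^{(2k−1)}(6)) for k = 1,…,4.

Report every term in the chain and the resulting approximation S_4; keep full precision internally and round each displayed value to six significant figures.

S_4 ≈ 0.127282

Integral: ∫_6^18 1/x^2 dx = 0.111111.
Endpoint term: (f(6) + f(18))/2 = (0.0277778 + 0.00308642)/2 = 0.0154321.
Integral + boundary = 0.126543.
Order-1 term: 1/12 · (-0.000342936 − (-0.00925926)) = 0.000743027.
Partial sum through k=1: 0.127286.
Order-2 term: −1/720 · (-1.27013e-05 − (-0.00308642)) = -4.26905e-06.
Partial sum through k=2: 0.127282.
Order-3 term: 1/30240 · (-1.17605e-06 − (-0.00257202)) = 8.50146e-08.
Partial sum through k=3: 0.127282.
Order-4 term: −1/1209600 · (-2.03268e-07 − (-0.00400091)) = -3.30747e-09.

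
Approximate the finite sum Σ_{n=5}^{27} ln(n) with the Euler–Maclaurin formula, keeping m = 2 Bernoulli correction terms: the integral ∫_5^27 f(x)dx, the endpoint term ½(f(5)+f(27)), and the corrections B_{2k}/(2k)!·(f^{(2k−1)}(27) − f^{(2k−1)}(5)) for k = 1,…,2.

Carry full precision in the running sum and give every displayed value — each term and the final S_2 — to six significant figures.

Integral: ∫_5^27 ln(x) dx = 58.9404.
½[f(5) + f(27)] = ½[1.60944 + 3.29584] = 2.45264.
So far: 61.3930.
Order-1 term: 1/12 · (0.0370370 − 0.200000) = -0.0135802.
Running total after k=1: 61.3795.
Order-2 term: −1/720 · (0.000101611 − 0.0160000) = 2.20811e-05.

S_2 ≈ 61.3795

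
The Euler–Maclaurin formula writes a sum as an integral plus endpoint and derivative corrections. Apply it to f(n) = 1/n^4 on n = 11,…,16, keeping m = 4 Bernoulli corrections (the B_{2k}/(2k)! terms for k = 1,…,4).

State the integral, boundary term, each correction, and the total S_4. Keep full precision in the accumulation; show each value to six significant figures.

The integral term ∫_11^16 1/x^4 dx = 0.000169058.
Boundary: ½(f(11) + f(16)) = ½(6.83013e-05 + 1.52588e-05) = 4.17801e-05.
Running total after boundary: 0.000210838.
k=1: B_{2}/(2)! × [f^{(1)}(16) − f^{(1)}(11)] = 1/12 × (-3.81470e-06 − (-2.48369e-05)) = 1.75185e-06.
Running total after k=1: 0.000212590.
k=2: B_{4}/(4)! × [f^{(3)}(16) − f^{(3)}(11)] = −1/720 × (-4.47035e-07 − (-6.15790e-06)) = -7.93175e-09.
Running total after k=2: 0.000212582.
k=3: B_{6}/(6)! × [f^{(5)}(16) − f^{(5)}(11)] = 1/30240 × (-9.77889e-08 − (-2.84994e-06)) = 9.10102e-11.
Running total after k=3: 0.000212582.
k=4: B_{8}/(8)! × [f^{(7)}(16) − f^{(7)}(11)] = −1/1209600 × (-3.43789e-08 − (-2.11979e-06)) = -1.72405e-12.

S_4 ≈ 0.000212582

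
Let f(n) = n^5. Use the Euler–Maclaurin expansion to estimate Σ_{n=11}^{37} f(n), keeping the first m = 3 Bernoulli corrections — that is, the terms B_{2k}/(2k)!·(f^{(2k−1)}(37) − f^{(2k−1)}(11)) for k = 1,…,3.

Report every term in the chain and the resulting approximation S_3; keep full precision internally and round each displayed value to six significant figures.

The integral term ∫_11^37 x^5 dx = 4.27326e+08.
½[f(11) + f(37)] = ½[161051 + 6.93440e+07] = 3.47525e+07.
Integral + boundary = 4.62078e+08.
Correction k=1: B_{2}/2! · (f^{(1)}(37) − f^{(1)}(11)) = 1/12 · (9.37080e+06 − 73205.0) = 774800.
Running total after k=1: 4.62853e+08.
Correction k=2: B_{4}/4! · (f^{(3)}(37) − f^{(3)}(11)) = −1/720 · (82140.0 − 7260.00) = -104.000.
Running total after k=2: 4.62853e+08.
Correction k=3: B_{6}/6! · (f^{(5)}(37) − f^{(5)}(11)) = 1/30240 · (120.000 − 120.000) = 0.00000.

S_3 ≈ 4.62853e+08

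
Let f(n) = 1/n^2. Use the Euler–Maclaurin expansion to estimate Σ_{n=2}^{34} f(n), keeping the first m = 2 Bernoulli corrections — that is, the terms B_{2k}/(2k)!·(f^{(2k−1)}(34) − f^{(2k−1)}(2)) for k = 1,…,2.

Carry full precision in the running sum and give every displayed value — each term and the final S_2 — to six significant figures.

Integral: ∫_2^34 1/x^2 dx = 0.470588.
Endpoint term: (f(2) + f(34))/2 = (0.250000 + 0.000865052)/2 = 0.125433.
Integral + boundary = 0.596021.
k=1: B_{2}/(2)! × [f^{(1)}(34) − f^{(1)}(2)] = 1/12 × (-5.08854e-05 − (-0.250000)) = 0.0208291.
Partial sum through k=1: 0.616850.
k=2: B_{4}/(4)! × [f^{(3)}(34) − f^{(3)}(2)] = −1/720 × (-5.28222e-07 − (-0.750000)) = -0.00104167.

S_2 ≈ 0.615808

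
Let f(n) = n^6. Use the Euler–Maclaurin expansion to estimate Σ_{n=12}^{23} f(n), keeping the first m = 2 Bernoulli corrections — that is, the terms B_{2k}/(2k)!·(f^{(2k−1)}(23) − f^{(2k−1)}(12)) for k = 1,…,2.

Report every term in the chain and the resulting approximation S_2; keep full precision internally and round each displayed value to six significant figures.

The integral term ∫_12^23 x^6 dx = 4.81285e+08.
Boundary: ½(f(12) + f(23)) = ½(2.98598e+06 + 1.48036e+08) = 7.55109e+07.
So far: 5.56796e+08.
k=1: B_{2}/(2)! × [f^{(1)}(23) − f^{(1)}(12)] = 1/12 × (3.86181e+07 − 1.49299e+06) = 3.09376e+06.
After k=1: 5.59889e+08.
k=2: B_{4}/(4)! × [f^{(3)}(23) − f^{(3)}(12)] = −1/720 × (1.46004e+06 − 207360) = -1739.83.

S_2 ≈ 5.59888e+08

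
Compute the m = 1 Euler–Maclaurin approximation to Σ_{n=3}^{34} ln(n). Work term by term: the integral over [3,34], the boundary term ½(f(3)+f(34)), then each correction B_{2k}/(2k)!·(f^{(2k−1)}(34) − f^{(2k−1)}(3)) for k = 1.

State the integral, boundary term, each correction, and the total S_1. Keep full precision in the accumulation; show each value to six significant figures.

The integral term ∫_3^34 ln(x) dx = 85.6004.
½[f(3) + f(34)] = ½[1.09861 + 3.52636] = 2.31249.
Running total after boundary: 87.9129.
k=1: B_{2}/(2)! × [f^{(1)}(34) − f^{(1)}(3)] = 1/12 × (0.0294118 − 0.333333) = -0.0253268.

S_1 ≈ 87.8876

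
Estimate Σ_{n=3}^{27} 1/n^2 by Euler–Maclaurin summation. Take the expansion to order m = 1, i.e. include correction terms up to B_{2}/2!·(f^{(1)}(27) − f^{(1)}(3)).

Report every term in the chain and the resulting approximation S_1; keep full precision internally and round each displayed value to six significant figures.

Integral: ∫_3^27 1/x^2 dx = 0.296296.
Endpoint term: (f(3) + f(27))/2 = (0.111111 + 0.00137174)/2 = 0.0562414.
Running total after boundary: 0.352538.
k=1: B_{2}/(2)! × [f^{(1)}(27) − f^{(1)}(3)] = 1/12 × (-0.000101611 − (-0.0740741)) = 0.00616437.

S_1 ≈ 0.358702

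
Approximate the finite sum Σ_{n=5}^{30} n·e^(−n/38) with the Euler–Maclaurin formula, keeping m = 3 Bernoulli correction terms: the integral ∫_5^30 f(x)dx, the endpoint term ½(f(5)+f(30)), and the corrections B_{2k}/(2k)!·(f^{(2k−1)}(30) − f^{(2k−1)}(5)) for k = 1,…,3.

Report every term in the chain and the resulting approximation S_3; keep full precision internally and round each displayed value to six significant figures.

The integral term ∫_5^30 x·e^(−x/38) dx = 259.192.
½[f(5) + f(30)] = ½[4.38355 + 13.6225] = 9.00303.
Integral + boundary = 268.195.
k=1: B_{2}/(2)! × [f^{(1)}(30) − f^{(1)}(5)] = 1/12 × (0.0955966 − 0.761353) = -0.0554797.
Running total after k=1: 268.139.
k=2: B_{4}/(4)! × [f^{(3)}(30) − f^{(3)}(5)] = −1/720 × (0.000695127 − 0.00174153) = 1.45334e-06.
Running total after k=2: 268.139.
k=3: B_{6}/(6)! × [f^{(5)}(30) − f^{(5)}(5)] = 1/30240 × (9.16934e-07 − 2.04696e-06) = -3.73687e-11.

S_3 ≈ 268.139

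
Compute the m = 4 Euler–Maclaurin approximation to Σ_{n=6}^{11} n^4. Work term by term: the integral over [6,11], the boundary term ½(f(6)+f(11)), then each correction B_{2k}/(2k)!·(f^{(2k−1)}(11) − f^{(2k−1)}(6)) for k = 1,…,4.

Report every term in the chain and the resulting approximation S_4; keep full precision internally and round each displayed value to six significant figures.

∫_6^11 x^4 dx evaluates to 30655.0.
Endpoint term: (f(6) + f(11))/2 = (1296.00 + 14641.0)/2 = 7968.50.
Running total after boundary: 38623.5.
k=1: B_{2}/(2)! × [f^{(1)}(11) − f^{(1)}(6)] = 1/12 × (5324.00 − 864.000) = 371.667.
Running total after k=1: 38995.2.
k=2: B_{4}/(4)! × [f^{(3)}(11) − f^{(3)}(6)] = −1/720 × (264.000 − 144.000) = -0.166667.
Running total after k=2: 38995.0.
k=3: B_{6}/(6)! × [f^{(5)}(11) − f^{(5)}(6)] = 1/30240 × (0.00000 − 0.00000) = 0.00000.
Running total after k=3: 38995.0.
k=4: B_{8}/(8)! × [f^{(7)}(11) − f^{(7)}(6)] = −1/1209600 × (0.00000 − 0.00000) = 0.00000.

S_4 ≈ 38995.0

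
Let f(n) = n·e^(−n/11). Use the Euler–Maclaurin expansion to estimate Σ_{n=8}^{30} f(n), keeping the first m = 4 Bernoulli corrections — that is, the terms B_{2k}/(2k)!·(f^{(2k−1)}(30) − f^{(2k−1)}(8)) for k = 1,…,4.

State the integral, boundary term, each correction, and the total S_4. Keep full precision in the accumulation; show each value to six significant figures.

S_4 ≈ 74.3933

Integral: ∫_8^30 x·e^(−x/11) dx = 71.4998.
½[f(8) + f(30)] = ½[3.86580 + 1.96192] = 2.91386.
Running total after boundary: 74.4137.
k=1: B_{2}/(2)! × [f^{(1)}(30) − f^{(1)}(8)] = 1/12 × (-0.112959 − 0.131789) = -0.0203957.
After k=1: 74.3933.
k=2: B_{4}/(4)! × [f^{(3)}(30) − f^{(3)}(8)] = −1/720 × (0.000147402 − 0.00907635) = 1.24013e-05.
After k=2: 74.3933.
k=3: B_{6}/(6)! × [f^{(5)}(30) − f^{(5)}(8)] = 1/30240 × (1.01517e-05 − 0.000141021) = -4.32769e-09.
After k=3: 74.3933.
k=4: B_{8}/(8)! × [f^{(7)}(30) − f^{(7)}(8)] = −1/1209600 × (1.57728e-07 − 1.71100e-06) = 1.28412e-12.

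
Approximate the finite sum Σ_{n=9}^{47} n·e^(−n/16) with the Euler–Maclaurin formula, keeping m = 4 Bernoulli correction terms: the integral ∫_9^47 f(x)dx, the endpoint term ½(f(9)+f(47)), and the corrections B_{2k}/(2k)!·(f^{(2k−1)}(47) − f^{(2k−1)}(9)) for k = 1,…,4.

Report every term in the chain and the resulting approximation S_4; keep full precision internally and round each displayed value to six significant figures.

The integral term ∫_9^47 x·e^(−x/16) dx = 174.491.
Endpoint term: (f(9) + f(47))/2 = (5.12805 + 2.49091)/2 = 3.80948.
Running total after boundary: 178.301.
k=1: B_{2}/(2)! × [f^{(1)}(47) − f^{(1)}(9)] = 1/12 × (-0.102684 − 0.249280) = -0.0293303.
Partial sum through k=1: 178.271.
k=2: B_{4}/(4)! × [f^{(3)}(47) − f^{(3)}(9)] = −1/720 × (1.29390e-05 − 0.00542518) = 7.51700e-06.
Partial sum through k=2: 178.271.
k=3: B_{6}/(6)! × [f^{(5)}(47) − f^{(5)}(9)] = 1/30240 × (1.66792e-06 − 3.85805e-05) = -1.22065e-09.
Partial sum through k=3: 178.271.
k=4: B_{8}/(8)! × [f^{(7)}(47) − f^{(7)}(9)] = −1/1209600 × (1.28332e-08 − 2.18628e-07) = 1.70135e-13.

S_4 ≈ 178.271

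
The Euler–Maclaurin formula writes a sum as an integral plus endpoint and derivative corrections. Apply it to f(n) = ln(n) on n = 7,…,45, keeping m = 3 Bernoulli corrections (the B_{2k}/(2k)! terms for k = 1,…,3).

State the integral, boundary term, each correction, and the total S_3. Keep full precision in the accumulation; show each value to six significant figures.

S_3 ≈ 122.545

The integral term ∫_7^45 ln(x) dx = 119.678.
Boundary: ½(f(7) + f(45)) = ½(1.94591 + 3.80666) = 2.87629.
So far: 122.555.
Correction k=1: B_{2}/2! · (f^{(1)}(45) − f^{(1)}(7)) = 1/12 · (0.0222222 − 0.142857) = -0.0100529.
After k=1: 122.545.
Correction k=2: B_{4}/4! · (f^{(3)}(45) − f^{(3)}(7)) = −1/720 · (2.19479e-05 − 0.00583090) = 8.06799e-06.
After k=2: 122.545.
Correction k=3: B_{6}/6! · (f^{(5)}(45) − f^{(5)}(7)) = 1/30240 · (1.30061e-07 − 0.00142798) = -4.72171e-08.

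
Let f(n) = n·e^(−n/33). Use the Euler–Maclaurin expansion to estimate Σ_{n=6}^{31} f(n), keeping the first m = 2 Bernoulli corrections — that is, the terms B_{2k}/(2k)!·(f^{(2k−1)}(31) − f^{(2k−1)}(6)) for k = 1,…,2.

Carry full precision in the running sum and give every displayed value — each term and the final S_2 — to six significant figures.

S_2 ≈ 256.039

Integral: ∫_6^31 x·e^(−x/33) dx = 247.534.
½[f(6) + f(31)] = ½[5.00252 + 12.1168] = 8.55966.
Running total after boundary: 256.094.
k=1: B_{2}/(2)! × [f^{(1)}(31) − f^{(1)}(6)] = 1/12 × (0.0236888 − 0.682161) = -0.0548727.
Partial sum through k=1: 256.039.
k=2: B_{4}/(4)! × [f^{(3)}(31) − f^{(3)}(6)] = −1/720 × (0.000739594 − 0.00215764) = 1.96950e-06.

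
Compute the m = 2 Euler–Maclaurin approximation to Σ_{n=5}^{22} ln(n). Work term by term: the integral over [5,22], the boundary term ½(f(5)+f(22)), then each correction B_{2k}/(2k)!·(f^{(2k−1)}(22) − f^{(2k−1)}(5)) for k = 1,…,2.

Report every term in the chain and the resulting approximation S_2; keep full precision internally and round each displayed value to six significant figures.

∫_5^22 ln(x) dx evaluates to 42.9557.
Boundary: ½(f(5) + f(22)) = ½(1.60944 + 3.09104) = 2.35024.
Running total after boundary: 45.3060.
Correction k=1: B_{2}/2! · (f^{(1)}(22) − f^{(1)}(5)) = 1/12 · (0.0454545 − 0.200000) = -0.0128788.
After k=1: 45.2931.
Correction k=2: B_{4}/4! · (f^{(3)}(22) − f^{(3)}(5)) = −1/720 · (0.000187829 − 0.0160000) = 2.19613e-05.

S_2 ≈ 45.2931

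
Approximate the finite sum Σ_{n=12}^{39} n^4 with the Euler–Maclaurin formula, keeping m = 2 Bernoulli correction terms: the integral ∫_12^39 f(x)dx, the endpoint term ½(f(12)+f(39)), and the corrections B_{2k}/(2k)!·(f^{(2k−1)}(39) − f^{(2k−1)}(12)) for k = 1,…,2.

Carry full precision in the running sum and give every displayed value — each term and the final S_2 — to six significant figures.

S_2 ≈ 1.91814e+07

Integral: ∫_12^39 x^4 dx = 1.79951e+07.
Boundary: ½(f(12) + f(39)) = ½(20736.0 + 2.31344e+06) = 1.16709e+06.
Running total after boundary: 1.91622e+07.
Correction k=1: B_{2}/2! · (f^{(1)}(39) − f^{(1)}(12)) = 1/12 · (237276 − 6912.00) = 19197.0.
Partial sum through k=1: 1.91814e+07.
Correction k=2: B_{4}/4! · (f^{(3)}(39) − f^{(3)}(12)) = −1/720 · (936.000 − 288.000) = -0.900000.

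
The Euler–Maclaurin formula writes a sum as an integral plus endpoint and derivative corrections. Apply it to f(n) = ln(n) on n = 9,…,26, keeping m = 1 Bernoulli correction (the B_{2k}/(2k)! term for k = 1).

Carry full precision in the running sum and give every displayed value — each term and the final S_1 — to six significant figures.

∫_9^26 ln(x) dx evaluates to 47.9355.
½[f(9) + f(26)] = ½[2.19722 + 3.25810] = 2.72766.
Integral + boundary = 50.6631.
Order-1 term: 1/12 · (0.0384615 − 0.111111) = -0.00605413.

S_1 ≈ 50.6571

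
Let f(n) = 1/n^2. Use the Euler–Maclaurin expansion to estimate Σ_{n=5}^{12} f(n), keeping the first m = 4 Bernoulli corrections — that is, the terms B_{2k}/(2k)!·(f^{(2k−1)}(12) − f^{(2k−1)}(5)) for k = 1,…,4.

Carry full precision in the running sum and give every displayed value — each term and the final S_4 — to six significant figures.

∫_5^12 1/x^2 dx evaluates to 0.116667.
Endpoint term: (f(5) + f(12))/2 = (0.0400000 + 0.00694444)/2 = 0.0234722.
Integral + boundary = 0.140139.
Correction k=1: B_{2}/2! · (f^{(1)}(12) − f^{(1)}(5)) = 1/12 · (-0.00115741 − (-0.0160000)) = 0.00123688.
Running total after k=1: 0.141376.
Correction k=2: B_{4}/4! · (f^{(3)}(12) − f^{(3)}(5)) = −1/720 · (-9.64506e-05 − (-0.00768000)) = -1.05327e-05.
Running total after k=2: 0.141365.
Correction k=3: B_{6}/6! · (f^{(5)}(12) − f^{(5)}(5)) = 1/30240 · (-2.00939e-05 − (-0.00921600)) = 3.04097e-07.
Running total after k=3: 0.141366.
Correction k=4: B_{8}/8! · (f^{(7)}(12) − f^{(7)}(5)) = −1/1209600 · (-7.81429e-06 − (-0.0206438)) = -1.70602e-08.

S_4 ≈ 0.141366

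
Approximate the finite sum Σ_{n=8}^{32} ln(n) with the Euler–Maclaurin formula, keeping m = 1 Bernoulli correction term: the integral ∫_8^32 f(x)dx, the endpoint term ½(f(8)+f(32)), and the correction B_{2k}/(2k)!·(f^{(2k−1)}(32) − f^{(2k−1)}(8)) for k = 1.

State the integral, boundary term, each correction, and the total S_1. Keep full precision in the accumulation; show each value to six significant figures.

Integral: ∫_8^32 ln(x) dx = 70.2680.
½[f(8) + f(32)] = ½[2.07944 + 3.46574] = 2.77259.
Running total after boundary: 73.0406.
Correction k=1: B_{2}/2! · (f^{(1)}(32) − f^{(1)}(8)) = 1/12 · (0.0312500 − 0.125000) = -0.00781250.

S_1 ≈ 73.0328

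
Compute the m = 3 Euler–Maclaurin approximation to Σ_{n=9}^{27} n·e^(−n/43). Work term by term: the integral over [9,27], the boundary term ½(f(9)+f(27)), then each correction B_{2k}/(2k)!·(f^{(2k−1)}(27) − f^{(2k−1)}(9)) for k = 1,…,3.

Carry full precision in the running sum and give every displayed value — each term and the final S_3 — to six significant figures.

Integral: ∫_9^27 x·e^(−x/43) dx = 207.271.
Endpoint term: (f(9) + f(27))/2 = (7.30035 + 14.4101)/2 = 10.8552.
So far: 218.126.
Order-1 term: 1/12 · (0.198589 − 0.641374) = -0.0368988.
Running total after k=1: 218.089.
Order-2 term: −1/720 · (0.000684697 − 0.00122427) = 7.49407e-07.
Running total after k=2: 218.089.
Order-3 term: 1/30240 · (6.82526e-07 − 1.13665e-06) = -1.50173e-11.

S_3 ≈ 218.089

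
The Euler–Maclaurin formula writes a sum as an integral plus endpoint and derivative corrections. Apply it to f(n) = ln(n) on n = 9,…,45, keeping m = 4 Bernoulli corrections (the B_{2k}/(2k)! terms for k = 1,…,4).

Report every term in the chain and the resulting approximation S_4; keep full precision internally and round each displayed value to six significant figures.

∫_9^45 ln(x) dx evaluates to 115.525.
Boundary: ½(f(9) + f(45)) = ½(2.19722 + 3.80666) = 3.00194.
So far: 118.527.
k=1: B_{2}/(2)! × [f^{(1)}(45) − f^{(1)}(9)] = 1/12 × (0.0222222 − 0.111111) = -0.00740741.
After k=1: 118.519.
k=2: B_{4}/(4)! × [f^{(3)}(45) − f^{(3)}(9)] = −1/720 × (2.19479e-05 − 0.00274348) = 3.77991e-06.
After k=2: 118.519.
k=3: B_{6}/(6)! × [f^{(5)}(45) − f^{(5)}(9)] = 1/30240 × (1.30061e-07 − 0.000406442) = -1.34362e-08.
After k=3: 118.519.
k=4: B_{8}/(8)! × [f^{(7)}(45) − f^{(7)}(9)] = −1/1209600 × (1.92684e-09 − 0.000150534) = 1.24448e-10.

S_4 ≈ 118.519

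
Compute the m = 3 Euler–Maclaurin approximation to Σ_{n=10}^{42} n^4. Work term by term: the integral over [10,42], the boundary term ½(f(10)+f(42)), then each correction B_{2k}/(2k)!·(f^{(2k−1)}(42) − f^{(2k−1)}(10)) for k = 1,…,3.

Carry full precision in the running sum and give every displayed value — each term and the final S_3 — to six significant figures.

∫_10^42 x^4 dx evaluates to 2.61182e+07.
Boundary: ½(f(10) + f(42)) = ½(10000.0 + 3.11170e+06) = 1.56085e+06.
So far: 2.76791e+07.
Order-1 term: 1/12 · (296352 − 4000.00) = 24362.7.
Running total after k=1: 2.77035e+07.
Order-2 term: −1/720 · (1008.00 − 240.000) = -1.06667.
Running total after k=2: 2.77035e+07.
Order-3 term: 1/30240 · (0.00000 − 0.00000) = 0.00000.

S_3 ≈ 2.77035e+07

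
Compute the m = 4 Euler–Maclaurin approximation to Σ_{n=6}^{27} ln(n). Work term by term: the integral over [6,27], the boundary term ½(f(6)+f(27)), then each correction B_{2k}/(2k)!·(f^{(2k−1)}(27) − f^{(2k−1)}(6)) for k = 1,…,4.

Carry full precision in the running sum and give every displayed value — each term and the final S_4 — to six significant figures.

S_4 ≈ 59.7700

∫_6^27 ln(x) dx evaluates to 57.2370.
½[f(6) + f(27)] = ½[1.79176 + 3.29584] = 2.54380.
So far: 59.7808.
Order-1 term: 1/12 · (0.0370370 − 0.166667) = -0.0108025.
Partial sum through k=1: 59.7700.
Order-2 term: −1/720 · (0.000101611 − 0.00925926) = 1.27190e-05.
Partial sum through k=2: 59.7700.
Order-3 term: 1/30240 · (1.67260e-06 − 0.00308642) = -1.02009e-07.
Partial sum through k=3: 59.7700.
Order-4 term: −1/1209600 · (6.88313e-08 − 0.00257202) = 2.12628e-09.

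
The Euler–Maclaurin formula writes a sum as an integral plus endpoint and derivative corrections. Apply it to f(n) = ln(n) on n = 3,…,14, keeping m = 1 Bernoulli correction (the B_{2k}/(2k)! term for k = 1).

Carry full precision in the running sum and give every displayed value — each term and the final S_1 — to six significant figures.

Integral: ∫_3^14 ln(x) dx = 22.6510.
½[f(3) + f(14)] = ½[1.09861 + 2.63906] = 1.86883.
Running total after boundary: 24.5198.
k=1: B_{2}/(2)! × [f^{(1)}(14) − f^{(1)}(3)] = 1/12 × (0.0714286 − 0.333333) = -0.0218254.

S_1 ≈ 24.4980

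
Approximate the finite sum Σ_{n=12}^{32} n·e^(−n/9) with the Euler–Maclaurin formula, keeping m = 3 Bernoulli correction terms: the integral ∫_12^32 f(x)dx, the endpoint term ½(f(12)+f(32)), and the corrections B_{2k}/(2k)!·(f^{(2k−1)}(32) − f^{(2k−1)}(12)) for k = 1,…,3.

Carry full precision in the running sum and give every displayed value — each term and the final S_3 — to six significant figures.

S_3 ≈ 41.3191

∫_12^32 x·e^(−x/9) dx evaluates to 39.2792.
Endpoint term: (f(12) + f(32))/2 = (3.16317 + 0.914096)/2 = 2.03863.
Running total after boundary: 41.3178.
Correction k=1: B_{2}/2! · (f^{(1)}(32) − f^{(1)}(12)) = 1/12 · (-0.0730007 − (-0.0878657)) = 0.00123875.
Running total after k=1: 41.3191.
Correction k=2: B_{4}/4! · (f^{(3)}(32) − f^{(3)}(12)) = −1/720 · (-0.000195923 − 0.00542381) = 7.80518e-06.
Running total after k=2: 41.3191.
Correction k=3: B_{6}/6! · (f^{(5)}(32) − f^{(5)}(12)) = 1/30240 · (6.28887e-06 − 0.000147313) = -4.66351e-09.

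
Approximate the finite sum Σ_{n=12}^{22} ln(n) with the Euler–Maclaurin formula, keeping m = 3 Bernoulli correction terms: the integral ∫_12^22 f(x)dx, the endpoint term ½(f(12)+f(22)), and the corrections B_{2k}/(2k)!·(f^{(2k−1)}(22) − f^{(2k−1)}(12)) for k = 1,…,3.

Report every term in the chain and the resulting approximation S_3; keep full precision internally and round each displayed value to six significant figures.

The integral term ∫_12^22 ln(x) dx = 28.1841.
Endpoint term: (f(12) + f(22))/2 = (2.48491 + 3.09104)/2 = 2.78797.
Integral + boundary = 30.9720.
k=1: B_{2}/(2)! × [f^{(1)}(22) − f^{(1)}(12)] = 1/12 × (0.0454545 − 0.0833333) = -0.00315657.
Running total after k=1: 30.9689.
k=2: B_{4}/(4)! × [f^{(3)}(22) − f^{(3)}(12)] = −1/720 × (0.000187829 − 0.00115741) = 1.34664e-06.
Running total after k=2: 30.9689.
k=3: B_{6}/(6)! × [f^{(5)}(22) − f^{(5)}(12)] = 1/30240 × (4.65691e-06 − 9.64506e-05) = -3.03551e-09.

S_3 ≈ 30.9689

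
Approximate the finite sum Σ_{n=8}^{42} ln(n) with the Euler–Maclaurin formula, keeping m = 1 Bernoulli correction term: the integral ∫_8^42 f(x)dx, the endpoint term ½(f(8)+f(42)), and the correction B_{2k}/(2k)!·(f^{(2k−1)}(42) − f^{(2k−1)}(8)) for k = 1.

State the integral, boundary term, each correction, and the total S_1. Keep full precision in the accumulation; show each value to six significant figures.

S_1 ≈ 109.247

∫_8^42 ln(x) dx evaluates to 106.347.
Boundary: ½(f(8) + f(42)) = ½(2.07944 + 3.73767) = 2.90856.
So far: 109.255.
Order-1 term: 1/12 · (0.0238095 − 0.125000) = -0.00843254.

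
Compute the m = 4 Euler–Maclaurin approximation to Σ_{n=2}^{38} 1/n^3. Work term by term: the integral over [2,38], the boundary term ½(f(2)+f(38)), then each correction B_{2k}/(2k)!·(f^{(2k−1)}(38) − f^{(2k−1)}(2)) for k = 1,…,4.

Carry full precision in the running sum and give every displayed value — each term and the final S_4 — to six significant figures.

Integral: ∫_2^38 1/x^3 dx = 0.124654.
Boundary: ½(f(2) + f(38)) = ½(0.125000 + 1.82242e-05) = 0.0625091.
Running total after boundary: 0.187163.
k=1: B_{2}/(2)! × [f^{(1)}(38) − f^{(1)}(2)] = 1/12 × (-1.43876e-06 − (-0.187500)) = 0.0156249.
Partial sum through k=1: 0.202788.
k=2: B_{4}/(4)! × [f^{(3)}(38) − f^{(3)}(2)] = −1/720 × (-1.99274e-08 − (-0.937500)) = -0.00130208.
Partial sum through k=2: 0.201486.
k=3: B_{6}/(6)! × [f^{(5)}(38) − f^{(5)}(2)] = 1/30240 × (-5.79605e-10 − (-9.84375)) = 0.000325521.
Partial sum through k=3: 0.201811.
k=4: B_{8}/(8)! × [f^{(7)}(38) − f^{(7)}(2)] = −1/1209600 × (-2.88999e-11 − (-177.188)) = -0.000146484.

S_4 ≈ 0.201665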